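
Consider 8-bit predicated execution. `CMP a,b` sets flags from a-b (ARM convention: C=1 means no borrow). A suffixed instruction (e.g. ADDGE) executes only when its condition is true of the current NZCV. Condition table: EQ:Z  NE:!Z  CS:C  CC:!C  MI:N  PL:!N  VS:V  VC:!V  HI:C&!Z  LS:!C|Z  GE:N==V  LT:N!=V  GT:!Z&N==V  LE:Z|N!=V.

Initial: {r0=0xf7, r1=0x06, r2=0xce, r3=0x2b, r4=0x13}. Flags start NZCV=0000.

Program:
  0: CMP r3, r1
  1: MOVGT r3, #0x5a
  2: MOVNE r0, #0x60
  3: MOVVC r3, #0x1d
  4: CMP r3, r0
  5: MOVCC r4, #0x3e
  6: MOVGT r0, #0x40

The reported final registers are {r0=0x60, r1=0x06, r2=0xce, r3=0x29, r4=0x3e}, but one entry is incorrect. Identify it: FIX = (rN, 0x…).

0: ✓ CMP  NZCV=0010
1: ✓ MOVGT  r3←0x5a
2: ✓ MOVNE  r0←0x60
3: ✓ MOVVC  r3←0x1d
4: ✓ CMP  NZCV=1000
5: ✓ MOVCC  r4←0x3e
6: · MOVGT

FIX = (r3, 0x1d)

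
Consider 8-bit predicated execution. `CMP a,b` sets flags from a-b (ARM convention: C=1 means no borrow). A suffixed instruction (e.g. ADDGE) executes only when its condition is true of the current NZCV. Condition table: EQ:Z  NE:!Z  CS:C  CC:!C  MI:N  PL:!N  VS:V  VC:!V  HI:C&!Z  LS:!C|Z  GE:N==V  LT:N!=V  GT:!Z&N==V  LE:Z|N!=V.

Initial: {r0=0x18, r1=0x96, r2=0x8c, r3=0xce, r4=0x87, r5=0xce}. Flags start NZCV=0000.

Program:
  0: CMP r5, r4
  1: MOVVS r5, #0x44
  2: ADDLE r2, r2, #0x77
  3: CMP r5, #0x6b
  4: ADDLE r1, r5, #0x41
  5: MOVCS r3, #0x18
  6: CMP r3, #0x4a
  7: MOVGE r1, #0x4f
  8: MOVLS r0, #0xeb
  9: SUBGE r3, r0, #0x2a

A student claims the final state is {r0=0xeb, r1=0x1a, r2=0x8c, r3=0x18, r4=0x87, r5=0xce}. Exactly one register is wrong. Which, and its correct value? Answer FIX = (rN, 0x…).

[0] flags=0010 → (cmp)
[1] flags=0010 VS?F → skip
[2] flags=0010 LE?F → skip
[3] flags=0011 → (cmp)
[4] flags=0011 LE?T → r1=0x0f
[5] flags=0011 CS?T → r3=0x18
[6] flags=1000 → (cmp)
[7] flags=1000 GE?F → skip
[8] flags=1000 LS?T → r0=0xeb
[9] flags=1000 GE?F → skip

FIX = (r1, 0x0f)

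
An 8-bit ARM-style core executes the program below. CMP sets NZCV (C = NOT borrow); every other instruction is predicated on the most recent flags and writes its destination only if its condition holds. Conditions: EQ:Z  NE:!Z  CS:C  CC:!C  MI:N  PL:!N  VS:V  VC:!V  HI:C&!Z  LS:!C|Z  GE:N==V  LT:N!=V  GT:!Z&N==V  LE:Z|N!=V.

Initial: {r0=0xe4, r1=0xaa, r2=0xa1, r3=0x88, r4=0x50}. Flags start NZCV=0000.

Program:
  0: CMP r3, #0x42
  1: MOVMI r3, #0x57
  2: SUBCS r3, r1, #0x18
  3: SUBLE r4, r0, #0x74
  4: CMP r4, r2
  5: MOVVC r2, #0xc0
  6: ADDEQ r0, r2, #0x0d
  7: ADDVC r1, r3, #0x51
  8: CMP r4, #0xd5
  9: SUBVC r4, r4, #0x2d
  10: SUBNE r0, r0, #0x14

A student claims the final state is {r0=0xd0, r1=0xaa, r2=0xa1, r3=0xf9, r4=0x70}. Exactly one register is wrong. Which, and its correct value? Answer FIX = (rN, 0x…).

0: ✓ CMP  NZCV=0011
1: · MOVMI
2: ✓ SUBCS  r3←0x92
3: ✓ SUBLE  r4←0x70
4: ✓ CMP  NZCV=1001
5: · MOVVC
6: · ADDEQ
7: · ADDVC
8: ✓ CMP  NZCV=1001
9: · SUBVC
10: ✓ SUBNE  r0←0xd0

FIX = (r3, 0x92)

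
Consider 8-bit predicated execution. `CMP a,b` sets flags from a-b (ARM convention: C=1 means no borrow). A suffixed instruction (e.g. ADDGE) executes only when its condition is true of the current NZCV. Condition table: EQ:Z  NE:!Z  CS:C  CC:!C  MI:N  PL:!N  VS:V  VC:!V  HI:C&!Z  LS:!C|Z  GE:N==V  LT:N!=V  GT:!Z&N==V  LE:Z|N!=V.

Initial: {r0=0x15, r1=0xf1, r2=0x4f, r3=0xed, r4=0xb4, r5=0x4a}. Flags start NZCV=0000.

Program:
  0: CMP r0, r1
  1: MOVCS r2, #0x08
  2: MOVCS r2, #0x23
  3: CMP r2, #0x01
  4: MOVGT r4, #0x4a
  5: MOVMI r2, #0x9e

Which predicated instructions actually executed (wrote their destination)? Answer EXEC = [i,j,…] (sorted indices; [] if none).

[0] flags=0000 → (cmp)
[1] flags=0000 CS?F → skip
[2] flags=0000 CS?F → skip
[3] flags=0010 → (cmp)
[4] flags=0010 GT?T → r4=0x4a
[5] flags=0010 MI?F → skip

EXEC = [4]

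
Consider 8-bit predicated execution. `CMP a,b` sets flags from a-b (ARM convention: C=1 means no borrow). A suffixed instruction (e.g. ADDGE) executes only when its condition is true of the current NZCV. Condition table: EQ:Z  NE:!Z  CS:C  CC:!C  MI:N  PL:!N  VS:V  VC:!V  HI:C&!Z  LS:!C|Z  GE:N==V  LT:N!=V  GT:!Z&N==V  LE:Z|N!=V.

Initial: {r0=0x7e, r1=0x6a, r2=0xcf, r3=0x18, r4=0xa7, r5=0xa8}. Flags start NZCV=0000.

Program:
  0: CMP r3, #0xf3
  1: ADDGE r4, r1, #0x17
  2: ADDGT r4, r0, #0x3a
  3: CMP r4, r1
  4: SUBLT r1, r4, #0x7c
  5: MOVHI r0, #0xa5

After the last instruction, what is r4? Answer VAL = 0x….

VAL = 0xb8

0: ✓ CMP  NZCV=0000
1: ✓ ADDGE  r4←0x81
2: ✓ ADDGT  r4←0xb8
3: ✓ CMP  NZCV=0011
4: ✓ SUBLT  r1←0x3c
5: ✓ MOVHI  r0←0xa5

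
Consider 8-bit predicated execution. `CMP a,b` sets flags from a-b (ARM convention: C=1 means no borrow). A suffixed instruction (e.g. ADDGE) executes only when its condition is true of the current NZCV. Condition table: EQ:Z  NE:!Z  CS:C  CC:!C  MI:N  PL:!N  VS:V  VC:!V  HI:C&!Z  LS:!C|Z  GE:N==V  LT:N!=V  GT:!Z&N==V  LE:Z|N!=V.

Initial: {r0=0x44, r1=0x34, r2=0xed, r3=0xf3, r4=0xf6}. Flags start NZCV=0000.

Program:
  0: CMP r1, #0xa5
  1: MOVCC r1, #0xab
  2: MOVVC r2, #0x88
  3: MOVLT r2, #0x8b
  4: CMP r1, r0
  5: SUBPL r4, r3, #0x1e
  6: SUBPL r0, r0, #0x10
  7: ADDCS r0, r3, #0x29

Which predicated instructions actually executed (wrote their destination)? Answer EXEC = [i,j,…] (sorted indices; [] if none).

EXEC = [1,5,6,7]

[0] flags=1001 → (cmp)
[1] flags=1001 CC?T → r1=0xab
[2] flags=1001 VC?F → skip
[3] flags=1001 LT?F → skip
[4] flags=0011 → (cmp)
[5] flags=0011 PL?T → r4=0xd5
[6] flags=0011 PL?T → r0=0x34
[7] flags=0011 CS?T → r0=0x1c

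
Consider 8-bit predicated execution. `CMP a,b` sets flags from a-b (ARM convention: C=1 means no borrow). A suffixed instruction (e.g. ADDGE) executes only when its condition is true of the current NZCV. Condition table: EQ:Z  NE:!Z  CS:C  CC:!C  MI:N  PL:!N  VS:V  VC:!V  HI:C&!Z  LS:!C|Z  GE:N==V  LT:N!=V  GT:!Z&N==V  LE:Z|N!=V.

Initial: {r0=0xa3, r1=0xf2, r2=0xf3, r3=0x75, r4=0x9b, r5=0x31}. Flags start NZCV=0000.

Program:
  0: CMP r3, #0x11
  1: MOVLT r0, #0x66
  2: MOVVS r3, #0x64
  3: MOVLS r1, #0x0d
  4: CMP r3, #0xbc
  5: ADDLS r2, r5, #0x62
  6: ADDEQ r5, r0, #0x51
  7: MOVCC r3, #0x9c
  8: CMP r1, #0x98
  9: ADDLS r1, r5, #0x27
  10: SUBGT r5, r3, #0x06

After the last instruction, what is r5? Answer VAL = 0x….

[0] flags=0010 → (cmp)
[1] flags=0010 LT?F → skip
[2] flags=0010 VS?F → skip
[3] flags=0010 LS?F → skip
[4] flags=1001 → (cmp)
[5] flags=1001 LS?T → r2=0x93
[6] flags=1001 EQ?F → skip
[7] flags=1001 CC?T → r3=0x9c
[8] flags=0010 → (cmp)
[9] flags=0010 LS?F → skip
[10] flags=0010 GT?T → r5=0x96

VAL = 0x96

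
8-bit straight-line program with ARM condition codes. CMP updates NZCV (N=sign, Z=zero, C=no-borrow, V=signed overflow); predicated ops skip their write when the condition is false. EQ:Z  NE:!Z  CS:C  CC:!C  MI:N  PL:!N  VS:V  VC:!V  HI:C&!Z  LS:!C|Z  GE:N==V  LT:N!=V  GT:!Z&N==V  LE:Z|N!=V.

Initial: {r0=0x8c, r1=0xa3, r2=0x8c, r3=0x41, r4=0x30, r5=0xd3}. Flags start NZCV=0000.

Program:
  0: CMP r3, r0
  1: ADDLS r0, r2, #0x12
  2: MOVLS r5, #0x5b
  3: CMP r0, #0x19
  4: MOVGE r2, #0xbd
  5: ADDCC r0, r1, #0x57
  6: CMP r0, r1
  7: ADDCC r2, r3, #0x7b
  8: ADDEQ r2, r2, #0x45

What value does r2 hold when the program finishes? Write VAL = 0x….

[0] flags=1001 → (cmp)
[1] flags=1001 LS?T → r0=0x9e
[2] flags=1001 LS?T → r5=0x5b
[3] flags=1010 → (cmp)
[4] flags=1010 GE?F → skip
[5] flags=1010 CC?F → skip
[6] flags=1000 → (cmp)
[7] flags=1000 CC?T → r2=0xbc
[8] flags=1000 EQ?F → skip

VAL = 0xbc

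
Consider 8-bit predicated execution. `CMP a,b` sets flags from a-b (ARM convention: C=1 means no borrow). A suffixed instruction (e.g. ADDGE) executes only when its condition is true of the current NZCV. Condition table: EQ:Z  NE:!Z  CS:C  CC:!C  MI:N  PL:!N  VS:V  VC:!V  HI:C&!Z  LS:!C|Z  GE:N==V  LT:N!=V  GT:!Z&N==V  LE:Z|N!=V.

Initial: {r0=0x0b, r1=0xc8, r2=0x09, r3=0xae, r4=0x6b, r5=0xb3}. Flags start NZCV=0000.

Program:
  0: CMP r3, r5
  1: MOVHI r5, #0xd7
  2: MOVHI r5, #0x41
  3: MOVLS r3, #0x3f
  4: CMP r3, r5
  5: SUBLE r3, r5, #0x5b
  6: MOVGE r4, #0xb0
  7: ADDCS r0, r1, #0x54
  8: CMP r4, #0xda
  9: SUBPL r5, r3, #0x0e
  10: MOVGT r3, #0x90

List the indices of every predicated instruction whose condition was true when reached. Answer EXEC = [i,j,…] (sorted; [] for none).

0: ✓ CMP  NZCV=1000
1: · MOVHI
2: · MOVHI
3: ✓ MOVLS  r3←0x3f
4: ✓ CMP  NZCV=1001
5: · SUBLE
6: ✓ MOVGE  r4←0xb0
7: · ADDCS
8: ✓ CMP  NZCV=1000
9: · SUBPL
10: · MOVGT

EXEC = [3,6]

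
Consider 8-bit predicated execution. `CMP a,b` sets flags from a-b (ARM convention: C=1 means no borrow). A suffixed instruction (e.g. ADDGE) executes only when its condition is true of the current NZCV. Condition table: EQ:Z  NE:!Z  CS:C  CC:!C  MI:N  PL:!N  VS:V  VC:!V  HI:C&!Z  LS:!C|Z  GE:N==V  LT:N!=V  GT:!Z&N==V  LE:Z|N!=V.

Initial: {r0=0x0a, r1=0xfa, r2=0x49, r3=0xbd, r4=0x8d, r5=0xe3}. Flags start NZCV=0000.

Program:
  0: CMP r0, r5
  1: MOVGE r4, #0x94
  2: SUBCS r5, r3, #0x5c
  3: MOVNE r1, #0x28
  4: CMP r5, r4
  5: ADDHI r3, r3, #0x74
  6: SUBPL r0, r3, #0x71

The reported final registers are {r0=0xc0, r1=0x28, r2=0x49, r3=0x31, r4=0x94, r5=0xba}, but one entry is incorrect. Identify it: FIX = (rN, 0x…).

FIX = (r5, 0xe3)

0: ✓ CMP  NZCV=0000
1: ✓ MOVGE  r4←0x94
2: · SUBCS
3: ✓ MOVNE  r1←0x28
4: ✓ CMP  NZCV=0010
5: ✓ ADDHI  r3←0x31
6: ✓ SUBPL  r0←0xc0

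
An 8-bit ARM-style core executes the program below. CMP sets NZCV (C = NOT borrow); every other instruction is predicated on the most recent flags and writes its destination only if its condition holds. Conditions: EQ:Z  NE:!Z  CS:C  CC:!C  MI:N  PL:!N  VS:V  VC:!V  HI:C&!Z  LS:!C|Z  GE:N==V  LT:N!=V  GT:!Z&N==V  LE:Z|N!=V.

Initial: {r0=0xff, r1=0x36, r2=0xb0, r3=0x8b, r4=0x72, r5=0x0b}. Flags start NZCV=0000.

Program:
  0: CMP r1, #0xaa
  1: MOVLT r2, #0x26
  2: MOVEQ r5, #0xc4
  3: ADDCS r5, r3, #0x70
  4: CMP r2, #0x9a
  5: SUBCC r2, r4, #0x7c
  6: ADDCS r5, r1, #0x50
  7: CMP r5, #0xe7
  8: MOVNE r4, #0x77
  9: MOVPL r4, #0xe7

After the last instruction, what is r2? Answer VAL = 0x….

VAL = 0xb0

[0] flags=1001 → (cmp)
[1] flags=1001 LT?F → skip
[2] flags=1001 EQ?F → skip
[3] flags=1001 CS?F → skip
[4] flags=0010 → (cmp)
[5] flags=0010 CC?F → skip
[6] flags=0010 CS?T → r5=0x86
[7] flags=1000 → (cmp)
[8] flags=1000 NE?T → r4=0x77
[9] flags=1000 PL?F → skip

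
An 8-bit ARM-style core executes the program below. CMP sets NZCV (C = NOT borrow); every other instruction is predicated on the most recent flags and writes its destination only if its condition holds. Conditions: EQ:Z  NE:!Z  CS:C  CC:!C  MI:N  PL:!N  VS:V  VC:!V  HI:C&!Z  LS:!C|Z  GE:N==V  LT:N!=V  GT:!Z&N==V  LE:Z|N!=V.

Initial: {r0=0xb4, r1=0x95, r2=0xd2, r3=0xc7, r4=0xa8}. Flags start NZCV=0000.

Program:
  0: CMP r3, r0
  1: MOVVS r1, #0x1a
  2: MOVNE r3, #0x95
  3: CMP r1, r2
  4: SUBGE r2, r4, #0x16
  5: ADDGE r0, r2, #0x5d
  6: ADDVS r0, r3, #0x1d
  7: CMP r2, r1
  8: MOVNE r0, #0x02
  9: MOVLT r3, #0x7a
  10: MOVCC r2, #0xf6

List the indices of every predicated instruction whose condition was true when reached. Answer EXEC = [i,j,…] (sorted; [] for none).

[0] flags=0010 → (cmp)
[1] flags=0010 VS?F → skip
[2] flags=0010 NE?T → r3=0x95
[3] flags=1000 → (cmp)
[4] flags=1000 GE?F → skip
[5] flags=1000 GE?F → skip
[6] flags=1000 VS?F → skip
[7] flags=0010 → (cmp)
[8] flags=0010 NE?T → r0=0x02
[9] flags=0010 LT?F → skip
[10] flags=0010 CC?F → skip

EXEC = [2,8]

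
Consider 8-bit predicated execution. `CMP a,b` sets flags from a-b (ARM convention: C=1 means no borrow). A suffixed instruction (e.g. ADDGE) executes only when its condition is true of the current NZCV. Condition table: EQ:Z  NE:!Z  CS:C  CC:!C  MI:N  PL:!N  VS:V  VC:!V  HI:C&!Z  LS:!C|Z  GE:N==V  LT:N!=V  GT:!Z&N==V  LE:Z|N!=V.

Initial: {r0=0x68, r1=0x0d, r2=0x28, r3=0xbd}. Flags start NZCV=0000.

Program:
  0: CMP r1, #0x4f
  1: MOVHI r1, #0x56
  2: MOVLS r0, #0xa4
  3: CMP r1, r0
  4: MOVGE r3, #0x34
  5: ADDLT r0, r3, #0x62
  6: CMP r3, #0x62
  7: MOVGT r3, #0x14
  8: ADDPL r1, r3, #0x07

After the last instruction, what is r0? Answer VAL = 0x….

VAL = 0xa4

[0] flags=1000 → (cmp)
[1] flags=1000 HI?F → skip
[2] flags=1000 LS?T → r0=0xa4
[3] flags=0000 → (cmp)
[4] flags=0000 GE?T → r3=0x34
[5] flags=0000 LT?F → skip
[6] flags=1000 → (cmp)
[7] flags=1000 GT?F → skip
[8] flags=1000 PL?F → skip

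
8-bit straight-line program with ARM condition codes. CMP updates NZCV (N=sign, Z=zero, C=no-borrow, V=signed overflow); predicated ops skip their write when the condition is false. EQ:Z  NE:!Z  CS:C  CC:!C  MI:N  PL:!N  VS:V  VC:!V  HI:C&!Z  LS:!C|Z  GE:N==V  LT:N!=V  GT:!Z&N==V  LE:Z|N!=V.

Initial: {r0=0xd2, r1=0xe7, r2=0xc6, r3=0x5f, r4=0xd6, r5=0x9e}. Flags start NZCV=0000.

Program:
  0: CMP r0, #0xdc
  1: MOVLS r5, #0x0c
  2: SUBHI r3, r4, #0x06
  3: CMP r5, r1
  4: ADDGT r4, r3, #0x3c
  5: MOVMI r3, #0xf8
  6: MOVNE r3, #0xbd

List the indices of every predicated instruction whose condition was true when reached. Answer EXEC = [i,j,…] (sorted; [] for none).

0: ✓ CMP  NZCV=1000
1: ✓ MOVLS  r5←0x0c
2: · SUBHI
3: ✓ CMP  NZCV=0000
4: ✓ ADDGT  r4←0x9b
5: · MOVMI
6: ✓ MOVNE  r3←0xbd

EXEC = [1,4,6]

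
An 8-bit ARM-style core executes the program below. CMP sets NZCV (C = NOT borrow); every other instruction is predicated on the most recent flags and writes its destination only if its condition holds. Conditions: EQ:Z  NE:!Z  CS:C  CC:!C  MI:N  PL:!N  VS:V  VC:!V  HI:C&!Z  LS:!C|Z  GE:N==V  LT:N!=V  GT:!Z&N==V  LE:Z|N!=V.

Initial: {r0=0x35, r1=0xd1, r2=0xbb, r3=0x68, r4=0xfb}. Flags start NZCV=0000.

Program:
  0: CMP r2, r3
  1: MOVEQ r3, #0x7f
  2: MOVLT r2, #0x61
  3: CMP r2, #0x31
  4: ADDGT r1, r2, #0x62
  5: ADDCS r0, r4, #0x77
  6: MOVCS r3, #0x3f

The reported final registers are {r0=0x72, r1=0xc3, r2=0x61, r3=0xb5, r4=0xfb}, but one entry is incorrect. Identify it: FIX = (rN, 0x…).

FIX = (r3, 0x3f)

0: ✓ CMP  NZCV=0011
1: · MOVEQ
2: ✓ MOVLT  r2←0x61
3: ✓ CMP  NZCV=0010
4: ✓ ADDGT  r1←0xc3
5: ✓ ADDCS  r0←0x72
6: ✓ MOVCS  r3←0x3f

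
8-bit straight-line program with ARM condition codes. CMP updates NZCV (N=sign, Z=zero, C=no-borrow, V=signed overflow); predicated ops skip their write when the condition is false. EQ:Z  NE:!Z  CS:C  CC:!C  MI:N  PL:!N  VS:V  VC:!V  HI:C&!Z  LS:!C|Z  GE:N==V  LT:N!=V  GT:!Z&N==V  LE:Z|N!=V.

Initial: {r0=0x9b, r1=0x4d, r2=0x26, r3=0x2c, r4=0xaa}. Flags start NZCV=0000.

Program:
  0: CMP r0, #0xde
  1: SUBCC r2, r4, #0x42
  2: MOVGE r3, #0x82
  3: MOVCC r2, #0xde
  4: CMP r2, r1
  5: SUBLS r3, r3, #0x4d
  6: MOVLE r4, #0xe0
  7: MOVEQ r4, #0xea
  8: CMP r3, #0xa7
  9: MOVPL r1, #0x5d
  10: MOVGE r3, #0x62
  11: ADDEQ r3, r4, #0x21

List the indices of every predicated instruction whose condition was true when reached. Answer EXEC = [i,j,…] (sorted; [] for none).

EXEC = [1,3,6,10]

0: ✓ CMP  NZCV=1000
1: ✓ SUBCC  r2←0x68
2: · MOVGE
3: ✓ MOVCC  r2←0xde
4: ✓ CMP  NZCV=1010
5: · SUBLS
6: ✓ MOVLE  r4←0xe0
7: · MOVEQ
8: ✓ CMP  NZCV=1001
9: · MOVPL
10: ✓ MOVGE  r3←0x62
11: · ADDEQ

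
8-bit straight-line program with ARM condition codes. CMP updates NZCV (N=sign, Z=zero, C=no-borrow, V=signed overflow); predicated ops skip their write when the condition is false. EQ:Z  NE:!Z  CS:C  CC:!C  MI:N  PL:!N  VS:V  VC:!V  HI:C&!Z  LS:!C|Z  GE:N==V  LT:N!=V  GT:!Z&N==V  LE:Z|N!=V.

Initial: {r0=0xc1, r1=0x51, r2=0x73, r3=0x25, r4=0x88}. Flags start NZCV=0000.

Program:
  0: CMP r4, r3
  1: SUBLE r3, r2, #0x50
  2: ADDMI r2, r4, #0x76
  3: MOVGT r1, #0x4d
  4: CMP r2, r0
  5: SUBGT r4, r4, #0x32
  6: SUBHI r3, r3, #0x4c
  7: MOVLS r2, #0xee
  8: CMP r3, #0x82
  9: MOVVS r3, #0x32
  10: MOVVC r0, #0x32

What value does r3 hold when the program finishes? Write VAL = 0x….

VAL = 0x32

[0] flags=0011 → (cmp)
[1] flags=0011 LE?T → r3=0x23
[2] flags=0011 MI?F → skip
[3] flags=0011 GT?F → skip
[4] flags=1001 → (cmp)
[5] flags=1001 GT?T → r4=0x56
[6] flags=1001 HI?F → skip
[7] flags=1001 LS?T → r2=0xee
[8] flags=1001 → (cmp)
[9] flags=1001 VS?T → r3=0x32
[10] flags=1001 VC?F → skip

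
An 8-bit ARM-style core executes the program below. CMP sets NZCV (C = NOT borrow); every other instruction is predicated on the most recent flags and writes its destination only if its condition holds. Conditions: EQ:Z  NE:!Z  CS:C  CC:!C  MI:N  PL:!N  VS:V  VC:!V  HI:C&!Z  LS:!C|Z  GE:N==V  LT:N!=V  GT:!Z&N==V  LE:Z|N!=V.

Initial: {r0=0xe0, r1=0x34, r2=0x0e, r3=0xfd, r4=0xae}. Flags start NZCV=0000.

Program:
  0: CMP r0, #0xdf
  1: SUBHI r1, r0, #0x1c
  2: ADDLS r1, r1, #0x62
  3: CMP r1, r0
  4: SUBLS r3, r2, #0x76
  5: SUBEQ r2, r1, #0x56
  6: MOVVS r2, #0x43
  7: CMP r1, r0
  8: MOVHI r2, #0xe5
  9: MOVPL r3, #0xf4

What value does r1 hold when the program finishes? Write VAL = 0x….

VAL = 0xc4

[0] flags=0010 → (cmp)
[1] flags=0010 HI?T → r1=0xc4
[2] flags=0010 LS?F → skip
[3] flags=1000 → (cmp)
[4] flags=1000 LS?T → r3=0x98
[5] flags=1000 EQ?F → skip
[6] flags=1000 VS?F → skip
[7] flags=1000 → (cmp)
[8] flags=1000 HI?F → skip
[9] flags=1000 PL?F → skip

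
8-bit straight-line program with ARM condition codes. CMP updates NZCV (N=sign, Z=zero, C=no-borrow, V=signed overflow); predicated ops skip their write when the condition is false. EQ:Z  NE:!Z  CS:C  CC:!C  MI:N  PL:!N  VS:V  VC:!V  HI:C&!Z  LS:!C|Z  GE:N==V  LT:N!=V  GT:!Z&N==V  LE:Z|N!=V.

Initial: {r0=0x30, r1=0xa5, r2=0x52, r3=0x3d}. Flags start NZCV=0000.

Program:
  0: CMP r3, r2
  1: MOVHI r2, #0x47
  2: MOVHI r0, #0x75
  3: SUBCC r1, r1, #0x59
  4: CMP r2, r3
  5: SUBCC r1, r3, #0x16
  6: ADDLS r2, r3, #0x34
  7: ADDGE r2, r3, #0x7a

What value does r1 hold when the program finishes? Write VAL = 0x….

VAL = 0x4c

[0] flags=1000 → (cmp)
[1] flags=1000 HI?F → skip
[2] flags=1000 HI?F → skip
[3] flags=1000 CC?T → r1=0x4c
[4] flags=0010 → (cmp)
[5] flags=0010 CC?F → skip
[6] flags=0010 LS?F → skip
[7] flags=0010 GE?T → r2=0xb7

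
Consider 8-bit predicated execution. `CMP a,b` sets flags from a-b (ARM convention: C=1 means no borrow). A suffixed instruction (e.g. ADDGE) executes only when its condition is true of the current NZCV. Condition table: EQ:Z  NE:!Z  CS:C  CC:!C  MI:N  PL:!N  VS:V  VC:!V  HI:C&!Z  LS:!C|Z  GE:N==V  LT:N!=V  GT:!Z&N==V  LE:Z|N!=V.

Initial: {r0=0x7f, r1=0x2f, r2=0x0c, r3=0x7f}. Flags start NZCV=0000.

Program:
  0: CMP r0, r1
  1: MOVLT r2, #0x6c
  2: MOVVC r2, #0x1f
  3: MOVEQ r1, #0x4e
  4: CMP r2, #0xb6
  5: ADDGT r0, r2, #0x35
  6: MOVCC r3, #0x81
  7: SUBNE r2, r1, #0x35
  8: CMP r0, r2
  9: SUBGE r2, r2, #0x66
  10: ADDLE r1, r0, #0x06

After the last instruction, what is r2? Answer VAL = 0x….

VAL = 0x94

[0] flags=0010 → (cmp)
[1] flags=0010 LT?F → skip
[2] flags=0010 VC?T → r2=0x1f
[3] flags=0010 EQ?F → skip
[4] flags=0000 → (cmp)
[5] flags=0000 GT?T → r0=0x54
[6] flags=0000 CC?T → r3=0x81
[7] flags=0000 NE?T → r2=0xfa
[8] flags=0000 → (cmp)
[9] flags=0000 GE?T → r2=0x94
[10] flags=0000 LE?F → skip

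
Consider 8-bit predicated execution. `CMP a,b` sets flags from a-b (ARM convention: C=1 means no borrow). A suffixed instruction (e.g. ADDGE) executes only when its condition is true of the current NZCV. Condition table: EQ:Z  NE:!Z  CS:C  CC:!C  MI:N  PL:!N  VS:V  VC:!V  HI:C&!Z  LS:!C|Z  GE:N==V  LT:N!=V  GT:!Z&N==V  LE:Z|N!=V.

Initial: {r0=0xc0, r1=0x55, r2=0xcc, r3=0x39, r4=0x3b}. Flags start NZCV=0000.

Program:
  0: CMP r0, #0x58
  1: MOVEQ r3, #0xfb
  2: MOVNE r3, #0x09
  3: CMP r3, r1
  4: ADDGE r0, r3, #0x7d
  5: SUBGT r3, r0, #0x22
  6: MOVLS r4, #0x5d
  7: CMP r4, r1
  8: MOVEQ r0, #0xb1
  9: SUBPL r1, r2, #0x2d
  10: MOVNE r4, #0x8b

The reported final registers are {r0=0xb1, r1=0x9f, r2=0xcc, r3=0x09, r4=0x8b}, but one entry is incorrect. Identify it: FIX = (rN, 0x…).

[0] flags=0011 → (cmp)
[1] flags=0011 EQ?F → skip
[2] flags=0011 NE?T → r3=0x09
[3] flags=1000 → (cmp)
[4] flags=1000 GE?F → skip
[5] flags=1000 GT?F → skip
[6] flags=1000 LS?T → r4=0x5d
[7] flags=0010 → (cmp)
[8] flags=0010 EQ?F → skip
[9] flags=0010 PL?T → r1=0x9f
[10] flags=0010 NE?T → r4=0x8b

FIX = (r0, 0xc0)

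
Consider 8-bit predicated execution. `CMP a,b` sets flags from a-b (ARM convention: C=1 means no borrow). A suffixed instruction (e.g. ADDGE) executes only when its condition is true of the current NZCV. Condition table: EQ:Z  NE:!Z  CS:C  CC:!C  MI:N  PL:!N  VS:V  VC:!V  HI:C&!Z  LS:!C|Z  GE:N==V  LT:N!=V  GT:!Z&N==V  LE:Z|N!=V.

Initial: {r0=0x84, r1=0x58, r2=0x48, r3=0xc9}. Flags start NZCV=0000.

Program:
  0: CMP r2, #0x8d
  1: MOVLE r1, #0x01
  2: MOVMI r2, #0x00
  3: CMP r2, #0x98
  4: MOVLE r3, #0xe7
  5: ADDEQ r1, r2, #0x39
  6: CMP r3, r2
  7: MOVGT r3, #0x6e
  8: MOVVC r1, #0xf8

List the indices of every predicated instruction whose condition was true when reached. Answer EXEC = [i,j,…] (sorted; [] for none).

0: ✓ CMP  NZCV=1001
1: · MOVLE
2: ✓ MOVMI  r2←0x00
3: ✓ CMP  NZCV=0000
4: · MOVLE
5: · ADDEQ
6: ✓ CMP  NZCV=1010
7: · MOVGT
8: ✓ MOVVC  r1←0xf8

EXEC = [2,8]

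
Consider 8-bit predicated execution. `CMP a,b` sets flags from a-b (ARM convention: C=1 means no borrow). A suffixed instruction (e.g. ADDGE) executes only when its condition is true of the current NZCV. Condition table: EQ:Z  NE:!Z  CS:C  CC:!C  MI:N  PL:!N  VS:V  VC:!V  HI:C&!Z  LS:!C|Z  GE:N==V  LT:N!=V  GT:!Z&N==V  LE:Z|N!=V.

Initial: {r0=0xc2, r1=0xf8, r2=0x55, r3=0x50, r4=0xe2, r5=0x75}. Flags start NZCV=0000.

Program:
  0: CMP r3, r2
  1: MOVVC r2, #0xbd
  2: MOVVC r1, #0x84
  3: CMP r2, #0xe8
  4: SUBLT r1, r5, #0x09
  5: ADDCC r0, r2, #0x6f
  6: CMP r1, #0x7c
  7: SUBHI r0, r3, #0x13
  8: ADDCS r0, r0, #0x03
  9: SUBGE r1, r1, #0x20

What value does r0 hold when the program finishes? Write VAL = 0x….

0: ✓ CMP  NZCV=1000
1: ✓ MOVVC  r2←0xbd
2: ✓ MOVVC  r1←0x84
3: ✓ CMP  NZCV=1000
4: ✓ SUBLT  r1←0x6c
5: ✓ ADDCC  r0←0x2c
6: ✓ CMP  NZCV=1000
7: · SUBHI
8: · ADDCS
9: · SUBGE

VAL = 0x2c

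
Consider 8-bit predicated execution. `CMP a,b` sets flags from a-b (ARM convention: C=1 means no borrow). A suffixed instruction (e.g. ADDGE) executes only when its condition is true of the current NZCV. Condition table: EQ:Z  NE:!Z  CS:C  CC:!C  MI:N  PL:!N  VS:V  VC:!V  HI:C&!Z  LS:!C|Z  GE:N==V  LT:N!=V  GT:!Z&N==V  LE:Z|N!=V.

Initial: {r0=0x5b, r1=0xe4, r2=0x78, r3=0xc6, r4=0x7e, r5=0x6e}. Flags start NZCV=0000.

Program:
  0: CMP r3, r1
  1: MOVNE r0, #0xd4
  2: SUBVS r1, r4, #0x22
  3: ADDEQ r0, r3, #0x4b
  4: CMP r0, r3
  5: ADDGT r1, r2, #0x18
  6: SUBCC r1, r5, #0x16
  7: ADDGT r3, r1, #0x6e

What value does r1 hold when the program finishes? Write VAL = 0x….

0: ✓ CMP  NZCV=1000
1: ✓ MOVNE  r0←0xd4
2: · SUBVS
3: · ADDEQ
4: ✓ CMP  NZCV=0010
5: ✓ ADDGT  r1←0x90
6: · SUBCC
7: ✓ ADDGT  r3←0xfe

VAL = 0x90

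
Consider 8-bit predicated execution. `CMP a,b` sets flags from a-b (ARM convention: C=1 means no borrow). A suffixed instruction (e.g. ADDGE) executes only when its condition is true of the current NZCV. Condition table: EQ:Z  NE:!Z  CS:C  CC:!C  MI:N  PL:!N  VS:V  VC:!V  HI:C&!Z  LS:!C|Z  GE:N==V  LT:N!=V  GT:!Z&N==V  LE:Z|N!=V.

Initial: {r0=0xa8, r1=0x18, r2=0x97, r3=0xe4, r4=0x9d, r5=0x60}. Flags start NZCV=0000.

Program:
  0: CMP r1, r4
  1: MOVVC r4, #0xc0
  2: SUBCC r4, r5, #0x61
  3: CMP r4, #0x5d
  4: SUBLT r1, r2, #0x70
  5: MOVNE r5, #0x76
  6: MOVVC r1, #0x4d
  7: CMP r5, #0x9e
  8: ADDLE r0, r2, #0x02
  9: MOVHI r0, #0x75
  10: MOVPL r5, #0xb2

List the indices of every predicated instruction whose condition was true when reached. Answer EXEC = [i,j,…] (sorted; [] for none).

EXEC = [1,2,4,5,6]

0: ✓ CMP  NZCV=0000
1: ✓ MOVVC  r4←0xc0
2: ✓ SUBCC  r4←0xff
3: ✓ CMP  NZCV=1010
4: ✓ SUBLT  r1←0x27
5: ✓ MOVNE  r5←0x76
6: ✓ MOVVC  r1←0x4d
7: ✓ CMP  NZCV=1001
8: · ADDLE
9: · MOVHI
10: · MOVPL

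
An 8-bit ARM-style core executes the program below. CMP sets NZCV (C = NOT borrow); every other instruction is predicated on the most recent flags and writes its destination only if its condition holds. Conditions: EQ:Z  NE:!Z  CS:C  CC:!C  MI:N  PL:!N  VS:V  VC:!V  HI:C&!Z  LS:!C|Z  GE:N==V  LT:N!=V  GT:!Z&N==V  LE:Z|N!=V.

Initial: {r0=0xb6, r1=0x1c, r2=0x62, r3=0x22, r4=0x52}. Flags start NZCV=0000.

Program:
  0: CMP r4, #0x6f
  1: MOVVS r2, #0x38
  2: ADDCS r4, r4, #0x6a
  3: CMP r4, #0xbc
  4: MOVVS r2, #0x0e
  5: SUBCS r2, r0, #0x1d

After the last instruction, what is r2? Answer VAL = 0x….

VAL = 0x0e

0: ✓ CMP  NZCV=1000
1: · MOVVS
2: · ADDCS
3: ✓ CMP  NZCV=1001
4: ✓ MOVVS  r2←0x0e
5: · SUBCS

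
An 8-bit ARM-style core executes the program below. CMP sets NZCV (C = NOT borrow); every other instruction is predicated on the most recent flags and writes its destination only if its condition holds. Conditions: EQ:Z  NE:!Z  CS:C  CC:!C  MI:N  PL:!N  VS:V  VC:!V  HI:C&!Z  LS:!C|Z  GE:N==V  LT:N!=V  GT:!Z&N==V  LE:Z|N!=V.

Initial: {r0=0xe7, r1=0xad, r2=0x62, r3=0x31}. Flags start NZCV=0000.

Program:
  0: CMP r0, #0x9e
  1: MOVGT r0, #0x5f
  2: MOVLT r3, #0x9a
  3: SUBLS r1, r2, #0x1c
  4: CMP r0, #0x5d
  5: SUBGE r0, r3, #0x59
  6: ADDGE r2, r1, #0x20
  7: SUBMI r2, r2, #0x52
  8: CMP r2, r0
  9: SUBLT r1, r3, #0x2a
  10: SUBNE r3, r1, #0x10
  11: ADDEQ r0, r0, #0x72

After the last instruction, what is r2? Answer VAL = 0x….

VAL = 0xcd

0: ✓ CMP  NZCV=0010
1: ✓ MOVGT  r0←0x5f
2: · MOVLT
3: · SUBLS
4: ✓ CMP  NZCV=0010
5: ✓ SUBGE  r0←0xd8
6: ✓ ADDGE  r2←0xcd
7: · SUBMI
8: ✓ CMP  NZCV=1000
9: ✓ SUBLT  r1←0x07
10: ✓ SUBNE  r3←0xf7
11: · ADDEQ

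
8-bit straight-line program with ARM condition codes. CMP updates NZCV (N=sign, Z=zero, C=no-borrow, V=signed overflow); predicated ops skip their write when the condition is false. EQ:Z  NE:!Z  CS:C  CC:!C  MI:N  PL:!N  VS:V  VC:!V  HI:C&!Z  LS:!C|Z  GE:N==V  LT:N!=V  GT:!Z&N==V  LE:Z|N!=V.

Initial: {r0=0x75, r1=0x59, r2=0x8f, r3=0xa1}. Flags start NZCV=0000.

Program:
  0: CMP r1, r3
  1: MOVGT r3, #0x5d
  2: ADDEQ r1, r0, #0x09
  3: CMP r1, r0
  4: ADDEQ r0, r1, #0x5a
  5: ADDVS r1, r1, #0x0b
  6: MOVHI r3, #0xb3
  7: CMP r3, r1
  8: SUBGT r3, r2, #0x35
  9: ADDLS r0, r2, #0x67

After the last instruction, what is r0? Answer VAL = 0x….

VAL = 0x75

0: ✓ CMP  NZCV=1001
1: ✓ MOVGT  r3←0x5d
2: · ADDEQ
3: ✓ CMP  NZCV=1000
4: · ADDEQ
5: · ADDVS
6: · MOVHI
7: ✓ CMP  NZCV=0010
8: ✓ SUBGT  r3←0x5a
9: · ADDLS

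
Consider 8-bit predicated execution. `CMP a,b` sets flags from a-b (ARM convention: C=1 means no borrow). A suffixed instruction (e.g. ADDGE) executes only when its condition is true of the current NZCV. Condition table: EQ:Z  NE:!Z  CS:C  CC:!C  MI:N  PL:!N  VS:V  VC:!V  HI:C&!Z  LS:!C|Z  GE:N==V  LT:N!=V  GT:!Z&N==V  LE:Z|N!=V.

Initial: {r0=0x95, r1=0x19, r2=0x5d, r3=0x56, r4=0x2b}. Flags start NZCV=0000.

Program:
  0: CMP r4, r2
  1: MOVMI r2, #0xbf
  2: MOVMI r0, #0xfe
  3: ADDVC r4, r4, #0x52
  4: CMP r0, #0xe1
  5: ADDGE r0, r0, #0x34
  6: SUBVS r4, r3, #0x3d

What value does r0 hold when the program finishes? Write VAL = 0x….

0: ✓ CMP  NZCV=1000
1: ✓ MOVMI  r2←0xbf
2: ✓ MOVMI  r0←0xfe
3: ✓ ADDVC  r4←0x7d
4: ✓ CMP  NZCV=0010
5: ✓ ADDGE  r0←0x32
6: · SUBVS

VAL = 0x32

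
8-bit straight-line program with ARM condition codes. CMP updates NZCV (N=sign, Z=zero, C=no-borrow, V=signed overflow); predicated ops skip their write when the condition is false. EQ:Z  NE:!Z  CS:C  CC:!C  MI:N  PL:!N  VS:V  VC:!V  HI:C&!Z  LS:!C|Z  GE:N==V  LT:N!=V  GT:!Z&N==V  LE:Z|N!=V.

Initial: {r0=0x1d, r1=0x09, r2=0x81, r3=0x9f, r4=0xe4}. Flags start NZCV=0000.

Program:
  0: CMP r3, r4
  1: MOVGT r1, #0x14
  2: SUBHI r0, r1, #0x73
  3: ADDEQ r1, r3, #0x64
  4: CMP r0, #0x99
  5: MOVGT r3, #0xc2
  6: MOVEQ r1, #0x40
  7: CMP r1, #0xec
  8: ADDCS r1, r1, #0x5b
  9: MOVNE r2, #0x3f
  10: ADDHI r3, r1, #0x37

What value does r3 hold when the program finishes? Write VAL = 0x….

[0] flags=1000 → (cmp)
[1] flags=1000 GT?F → skip
[2] flags=1000 HI?F → skip
[3] flags=1000 EQ?F → skip
[4] flags=1001 → (cmp)
[5] flags=1001 GT?T → r3=0xc2
[6] flags=1001 EQ?F → skip
[7] flags=0000 → (cmp)
[8] flags=0000 CS?F → skip
[9] flags=0000 NE?T → r2=0x3f
[10] flags=0000 HI?F → skip

VAL = 0xc2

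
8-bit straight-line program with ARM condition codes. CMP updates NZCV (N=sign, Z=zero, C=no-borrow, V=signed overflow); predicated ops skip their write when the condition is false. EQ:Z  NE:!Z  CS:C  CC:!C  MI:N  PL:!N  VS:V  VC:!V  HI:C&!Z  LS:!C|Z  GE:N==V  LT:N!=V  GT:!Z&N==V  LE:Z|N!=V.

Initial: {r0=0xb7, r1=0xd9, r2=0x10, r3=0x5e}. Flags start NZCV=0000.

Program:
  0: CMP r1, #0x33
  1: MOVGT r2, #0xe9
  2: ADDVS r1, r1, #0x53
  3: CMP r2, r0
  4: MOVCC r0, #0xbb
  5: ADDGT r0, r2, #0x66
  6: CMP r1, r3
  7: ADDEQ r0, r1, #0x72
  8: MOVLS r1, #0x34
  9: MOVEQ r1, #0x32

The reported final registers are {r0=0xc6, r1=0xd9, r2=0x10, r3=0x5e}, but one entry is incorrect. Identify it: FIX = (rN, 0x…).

[0] flags=1010 → (cmp)
[1] flags=1010 GT?F → skip
[2] flags=1010 VS?F → skip
[3] flags=0000 → (cmp)
[4] flags=0000 CC?T → r0=0xbb
[5] flags=0000 GT?T → r0=0x76
[6] flags=0011 → (cmp)
[7] flags=0011 EQ?F → skip
[8] flags=0011 LS?F → skip
[9] flags=0011 EQ?F → skip

FIX = (r0, 0x76)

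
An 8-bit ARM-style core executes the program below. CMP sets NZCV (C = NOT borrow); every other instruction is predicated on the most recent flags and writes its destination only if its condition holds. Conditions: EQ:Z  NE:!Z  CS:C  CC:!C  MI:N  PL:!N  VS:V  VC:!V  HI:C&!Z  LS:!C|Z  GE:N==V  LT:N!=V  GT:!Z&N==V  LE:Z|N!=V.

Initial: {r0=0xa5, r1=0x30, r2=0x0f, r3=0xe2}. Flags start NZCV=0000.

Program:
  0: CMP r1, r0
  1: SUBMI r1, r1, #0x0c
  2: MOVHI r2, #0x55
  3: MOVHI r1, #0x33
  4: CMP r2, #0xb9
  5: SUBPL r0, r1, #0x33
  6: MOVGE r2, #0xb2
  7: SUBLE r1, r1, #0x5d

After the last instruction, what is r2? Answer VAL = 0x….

VAL = 0xb2

0: ✓ CMP  NZCV=1001
1: ✓ SUBMI  r1←0x24
2: · MOVHI
3: · MOVHI
4: ✓ CMP  NZCV=0000
5: ✓ SUBPL  r0←0xf1
6: ✓ MOVGE  r2←0xb2
7: · SUBLE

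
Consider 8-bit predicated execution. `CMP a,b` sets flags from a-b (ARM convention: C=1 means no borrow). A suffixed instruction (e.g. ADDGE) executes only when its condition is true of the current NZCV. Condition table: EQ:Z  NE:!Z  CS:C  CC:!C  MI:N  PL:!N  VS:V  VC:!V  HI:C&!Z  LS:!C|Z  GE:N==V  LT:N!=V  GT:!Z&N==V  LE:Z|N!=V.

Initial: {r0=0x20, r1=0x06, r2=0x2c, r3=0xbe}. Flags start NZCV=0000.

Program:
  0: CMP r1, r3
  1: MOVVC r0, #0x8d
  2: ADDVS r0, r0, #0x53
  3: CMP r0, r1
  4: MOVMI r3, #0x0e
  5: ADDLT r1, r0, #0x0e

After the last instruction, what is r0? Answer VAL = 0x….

0: ✓ CMP  NZCV=0000
1: ✓ MOVVC  r0←0x8d
2: · ADDVS
3: ✓ CMP  NZCV=1010
4: ✓ MOVMI  r3←0x0e
5: ✓ ADDLT  r1←0x9b

VAL = 0x8d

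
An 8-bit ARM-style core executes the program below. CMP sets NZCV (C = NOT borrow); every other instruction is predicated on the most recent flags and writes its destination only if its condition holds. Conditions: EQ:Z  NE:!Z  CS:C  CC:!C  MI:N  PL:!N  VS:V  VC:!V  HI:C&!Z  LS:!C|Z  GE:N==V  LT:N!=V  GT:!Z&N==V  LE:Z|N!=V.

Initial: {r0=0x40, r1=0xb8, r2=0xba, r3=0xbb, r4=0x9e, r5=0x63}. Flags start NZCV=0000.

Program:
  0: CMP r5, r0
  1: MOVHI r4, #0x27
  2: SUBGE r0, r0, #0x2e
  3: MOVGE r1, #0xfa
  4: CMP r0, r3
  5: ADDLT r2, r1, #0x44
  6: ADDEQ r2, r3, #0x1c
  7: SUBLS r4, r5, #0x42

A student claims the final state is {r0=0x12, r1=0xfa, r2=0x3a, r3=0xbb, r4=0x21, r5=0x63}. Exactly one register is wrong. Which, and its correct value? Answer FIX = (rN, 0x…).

FIX = (r2, 0xba)

0: ✓ CMP  NZCV=0010
1: ✓ MOVHI  r4←0x27
2: ✓ SUBGE  r0←0x12
3: ✓ MOVGE  r1←0xfa
4: ✓ CMP  NZCV=0000
5: · ADDLT
6: · ADDEQ
7: ✓ SUBLS  r4←0x21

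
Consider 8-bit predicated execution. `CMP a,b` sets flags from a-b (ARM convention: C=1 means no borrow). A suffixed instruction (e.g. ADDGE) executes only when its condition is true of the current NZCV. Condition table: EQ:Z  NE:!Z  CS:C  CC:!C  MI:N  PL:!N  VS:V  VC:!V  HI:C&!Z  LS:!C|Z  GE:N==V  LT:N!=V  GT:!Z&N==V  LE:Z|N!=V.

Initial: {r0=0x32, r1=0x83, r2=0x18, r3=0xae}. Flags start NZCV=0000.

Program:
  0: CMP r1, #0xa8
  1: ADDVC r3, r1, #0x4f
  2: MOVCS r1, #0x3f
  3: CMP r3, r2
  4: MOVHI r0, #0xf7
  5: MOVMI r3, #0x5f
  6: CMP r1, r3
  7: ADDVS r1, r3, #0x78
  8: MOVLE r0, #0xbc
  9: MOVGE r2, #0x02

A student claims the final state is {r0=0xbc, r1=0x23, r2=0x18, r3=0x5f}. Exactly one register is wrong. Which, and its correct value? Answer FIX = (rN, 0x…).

FIX = (r1, 0xd7)

[0] flags=1000 → (cmp)
[1] flags=1000 VC?T → r3=0xd2
[2] flags=1000 CS?F → skip
[3] flags=1010 → (cmp)
[4] flags=1010 HI?T → r0=0xf7
[5] flags=1010 MI?T → r3=0x5f
[6] flags=0011 → (cmp)
[7] flags=0011 VS?T → r1=0xd7
[8] flags=0011 LE?T → r0=0xbc
[9] flags=0011 GE?F → skip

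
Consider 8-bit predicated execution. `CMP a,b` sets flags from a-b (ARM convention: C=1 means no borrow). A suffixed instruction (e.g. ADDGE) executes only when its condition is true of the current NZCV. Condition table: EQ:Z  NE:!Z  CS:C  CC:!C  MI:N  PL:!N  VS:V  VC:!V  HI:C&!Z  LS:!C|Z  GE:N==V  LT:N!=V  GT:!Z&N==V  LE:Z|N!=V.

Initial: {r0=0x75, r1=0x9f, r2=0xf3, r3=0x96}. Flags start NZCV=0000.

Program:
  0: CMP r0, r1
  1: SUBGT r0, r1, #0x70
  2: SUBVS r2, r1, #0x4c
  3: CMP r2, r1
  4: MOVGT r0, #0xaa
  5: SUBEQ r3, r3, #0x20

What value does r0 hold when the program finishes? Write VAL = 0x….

0: ✓ CMP  NZCV=1001
1: ✓ SUBGT  r0←0x2f
2: ✓ SUBVS  r2←0x53
3: ✓ CMP  NZCV=1001
4: ✓ MOVGT  r0←0xaa
5: · SUBEQ

VAL = 0xaa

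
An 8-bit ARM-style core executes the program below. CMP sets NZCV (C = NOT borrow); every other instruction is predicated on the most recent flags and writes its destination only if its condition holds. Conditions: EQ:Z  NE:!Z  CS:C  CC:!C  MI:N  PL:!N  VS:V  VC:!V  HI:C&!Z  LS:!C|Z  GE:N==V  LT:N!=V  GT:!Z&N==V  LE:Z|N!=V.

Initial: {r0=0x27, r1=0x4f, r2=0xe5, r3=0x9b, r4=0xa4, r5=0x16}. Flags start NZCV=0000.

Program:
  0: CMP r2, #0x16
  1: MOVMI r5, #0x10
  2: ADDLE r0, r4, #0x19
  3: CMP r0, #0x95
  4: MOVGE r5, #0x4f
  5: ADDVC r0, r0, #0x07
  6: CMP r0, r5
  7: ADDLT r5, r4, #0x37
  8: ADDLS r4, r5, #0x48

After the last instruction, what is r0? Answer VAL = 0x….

0: ✓ CMP  NZCV=1010
1: ✓ MOVMI  r5←0x10
2: ✓ ADDLE  r0←0xbd
3: ✓ CMP  NZCV=0010
4: ✓ MOVGE  r5←0x4f
5: ✓ ADDVC  r0←0xc4
6: ✓ CMP  NZCV=0011
7: ✓ ADDLT  r5←0xdb
8: · ADDLS

VAL = 0xc4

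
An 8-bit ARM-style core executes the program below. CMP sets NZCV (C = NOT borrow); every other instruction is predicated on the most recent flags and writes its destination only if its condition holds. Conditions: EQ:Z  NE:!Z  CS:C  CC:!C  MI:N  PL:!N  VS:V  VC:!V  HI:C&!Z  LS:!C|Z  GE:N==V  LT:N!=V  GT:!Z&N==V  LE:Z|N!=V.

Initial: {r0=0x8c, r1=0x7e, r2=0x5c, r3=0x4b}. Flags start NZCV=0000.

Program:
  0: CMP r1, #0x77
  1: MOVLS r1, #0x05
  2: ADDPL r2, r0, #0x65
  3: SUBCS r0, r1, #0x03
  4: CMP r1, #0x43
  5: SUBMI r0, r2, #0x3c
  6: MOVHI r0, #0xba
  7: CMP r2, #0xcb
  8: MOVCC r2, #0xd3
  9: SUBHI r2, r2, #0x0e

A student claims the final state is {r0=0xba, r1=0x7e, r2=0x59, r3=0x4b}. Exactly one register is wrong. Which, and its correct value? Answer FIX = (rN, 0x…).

[0] flags=0010 → (cmp)
[1] flags=0010 LS?F → skip
[2] flags=0010 PL?T → r2=0xf1
[3] flags=0010 CS?T → r0=0x7b
[4] flags=0010 → (cmp)
[5] flags=0010 MI?F → skip
[6] flags=0010 HI?T → r0=0xba
[7] flags=0010 → (cmp)
[8] flags=0010 CC?F → skip
[9] flags=0010 HI?T → r2=0xe3

FIX = (r2, 0xe3)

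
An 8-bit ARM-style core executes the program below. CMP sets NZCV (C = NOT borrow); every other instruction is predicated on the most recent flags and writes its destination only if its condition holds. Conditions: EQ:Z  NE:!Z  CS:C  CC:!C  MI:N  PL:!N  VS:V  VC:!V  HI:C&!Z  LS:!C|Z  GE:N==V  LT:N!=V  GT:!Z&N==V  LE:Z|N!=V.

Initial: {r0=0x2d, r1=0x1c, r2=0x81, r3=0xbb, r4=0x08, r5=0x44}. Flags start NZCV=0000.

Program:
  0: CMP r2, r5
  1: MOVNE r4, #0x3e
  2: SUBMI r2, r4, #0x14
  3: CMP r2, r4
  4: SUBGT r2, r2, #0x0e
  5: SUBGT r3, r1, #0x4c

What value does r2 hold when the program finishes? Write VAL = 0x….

VAL = 0x81

[0] flags=0011 → (cmp)
[1] flags=0011 NE?T → r4=0x3e
[2] flags=0011 MI?F → skip
[3] flags=0011 → (cmp)
[4] flags=0011 GT?F → skip
[5] flags=0011 GT?F → skip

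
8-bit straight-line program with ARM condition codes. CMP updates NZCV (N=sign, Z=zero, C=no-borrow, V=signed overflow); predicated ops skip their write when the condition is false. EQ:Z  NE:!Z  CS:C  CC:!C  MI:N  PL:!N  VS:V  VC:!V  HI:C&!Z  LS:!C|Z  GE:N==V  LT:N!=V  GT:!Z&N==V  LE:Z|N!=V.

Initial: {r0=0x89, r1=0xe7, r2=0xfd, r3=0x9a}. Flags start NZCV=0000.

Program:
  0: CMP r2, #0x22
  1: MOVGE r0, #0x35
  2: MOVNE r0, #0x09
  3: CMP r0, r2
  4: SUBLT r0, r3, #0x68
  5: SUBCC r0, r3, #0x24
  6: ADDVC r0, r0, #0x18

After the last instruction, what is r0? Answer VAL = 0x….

0: ✓ CMP  NZCV=1010
1: · MOVGE
2: ✓ MOVNE  r0←0x09
3: ✓ CMP  NZCV=0000
4: · SUBLT
5: ✓ SUBCC  r0←0x76
6: ✓ ADDVC  r0←0x8e

VAL = 0x8e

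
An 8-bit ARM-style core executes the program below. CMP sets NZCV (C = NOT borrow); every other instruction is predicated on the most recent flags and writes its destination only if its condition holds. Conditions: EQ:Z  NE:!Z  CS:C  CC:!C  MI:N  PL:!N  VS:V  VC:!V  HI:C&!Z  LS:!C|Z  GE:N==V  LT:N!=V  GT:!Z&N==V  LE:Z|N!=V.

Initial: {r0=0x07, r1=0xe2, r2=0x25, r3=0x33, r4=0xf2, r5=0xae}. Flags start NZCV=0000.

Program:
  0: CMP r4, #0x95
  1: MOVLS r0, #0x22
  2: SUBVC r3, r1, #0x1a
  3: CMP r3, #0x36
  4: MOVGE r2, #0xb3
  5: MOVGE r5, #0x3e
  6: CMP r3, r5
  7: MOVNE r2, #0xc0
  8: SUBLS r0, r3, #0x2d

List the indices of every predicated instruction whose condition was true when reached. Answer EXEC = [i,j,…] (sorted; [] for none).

0: ✓ CMP  NZCV=0010
1: · MOVLS
2: ✓ SUBVC  r3←0xc8
3: ✓ CMP  NZCV=1010
4: · MOVGE
5: · MOVGE
6: ✓ CMP  NZCV=0010
7: ✓ MOVNE  r2←0xc0
8: · SUBLS

EXEC = [2,7]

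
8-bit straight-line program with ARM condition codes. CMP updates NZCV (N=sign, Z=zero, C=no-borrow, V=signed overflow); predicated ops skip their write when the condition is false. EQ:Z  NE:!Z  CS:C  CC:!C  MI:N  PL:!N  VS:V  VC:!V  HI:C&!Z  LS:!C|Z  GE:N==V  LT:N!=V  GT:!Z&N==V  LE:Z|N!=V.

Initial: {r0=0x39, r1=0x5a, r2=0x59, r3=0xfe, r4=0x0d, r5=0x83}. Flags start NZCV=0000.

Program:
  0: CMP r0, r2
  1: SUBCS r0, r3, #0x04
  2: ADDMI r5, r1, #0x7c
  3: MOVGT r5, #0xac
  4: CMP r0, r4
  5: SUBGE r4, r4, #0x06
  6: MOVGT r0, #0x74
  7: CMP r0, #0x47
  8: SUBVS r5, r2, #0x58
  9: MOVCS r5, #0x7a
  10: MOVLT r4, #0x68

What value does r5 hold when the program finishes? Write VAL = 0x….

[0] flags=1000 → (cmp)
[1] flags=1000 CS?F → skip
[2] flags=1000 MI?T → r5=0xd6
[3] flags=1000 GT?F → skip
[4] flags=0010 → (cmp)
[5] flags=0010 GE?T → r4=0x07
[6] flags=0010 GT?T → r0=0x74
[7] flags=0010 → (cmp)
[8] flags=0010 VS?F → skip
[9] flags=0010 CS?T → r5=0x7a
[10] flags=0010 LT?F → skip

VAL = 0x7a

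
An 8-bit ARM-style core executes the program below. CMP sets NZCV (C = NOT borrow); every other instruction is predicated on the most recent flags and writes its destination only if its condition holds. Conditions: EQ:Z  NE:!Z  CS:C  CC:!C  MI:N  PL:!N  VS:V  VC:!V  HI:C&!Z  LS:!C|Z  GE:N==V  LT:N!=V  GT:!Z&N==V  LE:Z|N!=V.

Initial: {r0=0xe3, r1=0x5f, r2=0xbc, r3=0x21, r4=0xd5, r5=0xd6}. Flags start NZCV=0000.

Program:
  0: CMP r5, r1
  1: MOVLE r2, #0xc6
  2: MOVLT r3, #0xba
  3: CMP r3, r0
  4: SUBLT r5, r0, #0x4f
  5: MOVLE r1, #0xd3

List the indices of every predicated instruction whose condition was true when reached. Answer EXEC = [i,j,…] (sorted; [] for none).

EXEC = [1,2,4,5]

[0] flags=0011 → (cmp)
[1] flags=0011 LE?T → r2=0xc6
[2] flags=0011 LT?T → r3=0xba
[3] flags=1000 → (cmp)
[4] flags=1000 LT?T → r5=0x94
[5] flags=1000 LE?T → r1=0xd3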